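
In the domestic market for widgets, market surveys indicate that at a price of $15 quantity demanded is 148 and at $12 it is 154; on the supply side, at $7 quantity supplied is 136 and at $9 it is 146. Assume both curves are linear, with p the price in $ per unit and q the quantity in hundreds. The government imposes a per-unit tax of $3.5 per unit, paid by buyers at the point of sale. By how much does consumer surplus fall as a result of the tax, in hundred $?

Consumer surplus falls by $383.75 hundred.

Demand slope: (154 − 148)/(12 − 15) = -2, so qd = 178 − 2p.
Supply slope: (146 − 136)/(9 − 7) = 5, so qs = 5p + 101.
Without the tax, 178 − 2p = 5p + 101 gives 7p = 77, so p* = $11 and q* = 156.
With the tax collected from buyers, demand (in seller-price terms) shifts: qd = 178 − 2(p + 3.5).
Solving gives q = 151 with buyers paying $13.5 and suppliers receiving $10 (the $3.5 wedge).
ΔCS is the trapezoid between Q = 151 and Q = 156 of height $2.5: ½ · (156 + 151) · 2.5 = $383.75.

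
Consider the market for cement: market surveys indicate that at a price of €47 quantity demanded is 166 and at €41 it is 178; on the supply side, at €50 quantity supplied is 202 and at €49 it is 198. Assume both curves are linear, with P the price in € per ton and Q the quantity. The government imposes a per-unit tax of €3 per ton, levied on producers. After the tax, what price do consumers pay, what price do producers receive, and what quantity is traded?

Demand slope: (178 − 166)/(41 − 47) = -2, so Qd = 260 − 2P.
Supply slope: (198 − 202)/(49 − 50) = 4, so Qs = 4P + 2.
Before the tax: set 260 − 2P = 4P + 2 → P* = €43, Q* = 174.
With the tax collected from producers, supply shifts: Qs = 4(P − 3) + 2.
New equilibrium: consumers pay €45, producers receive €42, Q = 170. (Wedge: Pb − Ps = 3.)
The less price-elastic side of the market bears the larger share of a per-unit tax.

Consumers pay €45; producers receive €42; quantity = 170.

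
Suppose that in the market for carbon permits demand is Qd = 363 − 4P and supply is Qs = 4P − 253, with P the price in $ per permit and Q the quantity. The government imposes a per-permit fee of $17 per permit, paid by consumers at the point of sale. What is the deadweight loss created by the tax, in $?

Without the tax, 363 − 4P = 4P − 253 gives 8P = 616, so P* = $77 and Q* = 55.
With the tax collected from consumers, demand (in seller-price terms) shifts: Qd = 363 − 4(P + 17).
New equilibrium: consumers pay $85.5, sellers receive $68.5, Q = 21. (Wedge: Pb − Ps = 17.)
Quantity falls by |ΔQ| = |55 − 21| = 34.
DWL = ½ · t · |ΔQ| = ½ · 17 · 34 = $289.

Deadweight loss = $289.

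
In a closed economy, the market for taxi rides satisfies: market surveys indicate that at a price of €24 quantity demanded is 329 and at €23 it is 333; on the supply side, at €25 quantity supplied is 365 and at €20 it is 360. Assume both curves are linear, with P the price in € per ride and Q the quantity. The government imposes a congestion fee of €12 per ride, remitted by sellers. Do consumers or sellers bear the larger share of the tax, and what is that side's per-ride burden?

Demand slope: (333 − 329)/(23 − 24) = -4, so Qd = 425 − 4P.
Supply slope: (360 − 365)/(20 − 25) = 1, so Qs = P + 340.
Without the tax, 425 − 4P = P + 340 gives 5P = 85, so P* = €17 and Q* = 357.
With the tax collected from sellers, supply shifts: Qs = (P − 12) + 340.
New equilibrium: consumers pay €19.4, sellers receive €7.4, Q = 347.4. (Wedge: Pb − Ps = 12.)
Per-ride burden: consumers €2.4, sellers €9.6.
Sellers take the larger share because supply is less price-elastic here (demand slope 4 vs supply slope 1).
The less price-elastic side of the market bears the larger share of a per-unit tax.

Sellers bear the larger share: €9.6 per ride.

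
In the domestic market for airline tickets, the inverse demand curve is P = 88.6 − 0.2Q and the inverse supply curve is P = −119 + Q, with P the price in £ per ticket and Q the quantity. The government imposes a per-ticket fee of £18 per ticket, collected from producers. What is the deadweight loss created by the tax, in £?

Deadweight loss = £135.

Rewrite in direct form: Qd = 443 − 5P and Qs = P + 119.
Before the tax: set 443 − 5P = P + 119 → P* = £54, Q* = 173.
With the tax collected from producers, supply shifts: Qs = (P − 18) + 119.
Solving gives Q = 158 with buyers paying £57 and producers receiving £39 (the £18 wedge).
Quantity falls by |ΔQ| = |173 − 158| = 15.
DWL = ½ · t · |ΔQ| = ½ · 18 · 15 = £135.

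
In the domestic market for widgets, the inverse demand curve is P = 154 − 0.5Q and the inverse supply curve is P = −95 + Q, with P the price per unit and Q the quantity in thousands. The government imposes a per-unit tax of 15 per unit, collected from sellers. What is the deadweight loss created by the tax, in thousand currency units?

Deadweight loss = 75 thousand.

Rewrite in direct form: Qd = 308 − 2P and Qs = P + 95.
Without the tax, 308 − 2P = P + 95 gives 3P = 213, so P* = 71 and Q* = 166.
With the tax collected from sellers, supply shifts: Qs = (P − 15) + 95.
Solving gives Q = 156 with buyers paying 76 and sellers receiving 61 (the 15 wedge).
Quantity falls by |ΔQ| = |166 − 156| = 10.
DWL = ½ · t · |ΔQ| = ½ · 15 · 10 = 75.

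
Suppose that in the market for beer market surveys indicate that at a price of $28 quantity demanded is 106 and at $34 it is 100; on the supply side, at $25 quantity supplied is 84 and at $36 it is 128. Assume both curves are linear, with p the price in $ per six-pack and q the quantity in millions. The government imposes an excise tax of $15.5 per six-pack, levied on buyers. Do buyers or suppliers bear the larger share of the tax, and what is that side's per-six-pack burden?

Buyers bear the larger share: $12.4 per six-pack.

Demand slope: (100 − 106)/(34 − 28) = -1, so qd = 134 − p.
Supply slope: (128 − 84)/(36 − 25) = 4, so qs = 4p − 16.
Before the tax: set 134 − p = 4p − 16 → p* = $30, q* = 104.
With the tax collected from buyers, demand (in seller-price terms) shifts: qd = 134 − (p + 15.5).
Solving gives q = 91.6 with buyers paying $42.4 and suppliers receiving $26.9 (the $15.5 wedge).
Per-six-pack burden: buyers $12.4, suppliers $3.1.
Buyers take the larger share because demand is less price-elastic here (demand slope 1 vs supply slope 4).
The less price-elastic side of the market bears the larger share of a per-unit tax.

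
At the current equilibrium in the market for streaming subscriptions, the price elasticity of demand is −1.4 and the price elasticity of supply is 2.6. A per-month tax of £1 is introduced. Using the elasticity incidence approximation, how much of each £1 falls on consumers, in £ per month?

Incidence ratio: consumers' share ≈ εs / (εs + |εd|) = 2.6 / (2.6 + 1.4) = 0.65.
So consumers bear ≈ 0.65 × £1 = £0.65; suppliers bear £0.35.

Consumers bear ≈ £0.65 per month.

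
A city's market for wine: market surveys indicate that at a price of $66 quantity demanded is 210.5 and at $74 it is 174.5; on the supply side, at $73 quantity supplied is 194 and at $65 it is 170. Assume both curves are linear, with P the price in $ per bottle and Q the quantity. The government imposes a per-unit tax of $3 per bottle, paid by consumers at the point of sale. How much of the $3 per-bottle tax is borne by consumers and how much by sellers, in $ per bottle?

Consumers bear $1.2 per bottle; sellers bear $1.8 per bottle.

Demand slope: (174.5 − 210.5)/(74 − 66) = -4.5, so Qd = 507.5 − 4.5P.
Supply slope: (170 − 194)/(65 − 73) = 3, so Qs = 3P − 25.
Without the tax, 507.5 − 4.5P = 3P − 25 gives 7.5P = 532.5, so P* = $71 and Q* = 188.
With the tax collected from consumers, demand (in seller-price terms) shifts: Qd = 507.5 − 4.5(P + 3).
New equilibrium: consumers pay $72.2, sellers receive $69.2, Q = 182.6. (Wedge: Pb − Ps = 3.)
Burden on consumers: $1.2; on sellers: $1.8. (They sum to $3.)
The less price-elastic side of the market bears the larger share of a per-unit tax.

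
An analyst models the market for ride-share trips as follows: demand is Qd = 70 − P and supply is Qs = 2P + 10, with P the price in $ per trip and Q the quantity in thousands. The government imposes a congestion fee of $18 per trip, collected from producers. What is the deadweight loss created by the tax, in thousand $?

Deadweight loss = $108 thousand.

Before the tax: set 70 − P = 2P + 10 → P* = $20, Q* = 50.
With the tax collected from producers, supply shifts: Qs = 2(P − 18) + 10.
Solving gives Q = 38 with buyers paying $32 and producers receiving $14 (the $18 wedge).
Quantity falls by |ΔQ| = |50 − 38| = 12.
DWL = ½ · t · |ΔQ| = ½ · 18 · 12 = $108.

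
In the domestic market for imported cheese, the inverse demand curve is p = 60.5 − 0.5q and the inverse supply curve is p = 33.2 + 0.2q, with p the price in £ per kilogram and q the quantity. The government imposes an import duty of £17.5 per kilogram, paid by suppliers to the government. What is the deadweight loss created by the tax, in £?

Deadweight loss = £218.75.

Rewrite in direct form: qd = 121 − 2p and qs = 5p − 166.
Before the tax: set 121 − 2p = 5p − 166 → p* = £41, q* = 39.
With the tax collected from suppliers, supply shifts: qs = 5(p − 17.5) − 166.
New equilibrium: buyers pay £53.5, suppliers receive £36, q = 14. (Wedge: pb − ps = 17.5.)
Quantity falls by |ΔQ| = |39 − 14| = 25.
DWL = ½ · t · |ΔQ| = ½ · 17.5 · 25 = £218.75.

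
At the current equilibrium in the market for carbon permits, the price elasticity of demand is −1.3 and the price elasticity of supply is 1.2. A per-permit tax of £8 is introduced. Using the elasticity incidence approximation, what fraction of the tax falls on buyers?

Incidence ratio: buyers' share ≈ εs / (εs + |εd|) = 1.2 / (1.2 + 1.3) = 0.48.
Supply is the less elastic side, so buyers bear the smaller share.

Buyers' share ≈ 0.48.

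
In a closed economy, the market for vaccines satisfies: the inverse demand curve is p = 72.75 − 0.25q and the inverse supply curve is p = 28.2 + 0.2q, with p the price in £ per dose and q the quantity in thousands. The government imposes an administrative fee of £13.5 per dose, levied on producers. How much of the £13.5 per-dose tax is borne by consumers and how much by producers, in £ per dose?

Consumers bear £7.5 per dose; producers bear £6 per dose.

Inverting to q(p) form: qd = 291 − 4p; qs = 5p − 141.
Without the tax, 291 − 4p = 5p − 141 gives 9p = 432, so p* = £48 and q* = 99.
With the tax collected from producers, supply shifts: qs = 5(p − 13.5) − 141.
Solving gives q = 69 with consumers paying £55.5 and producers receiving £42 (the £13.5 wedge).
Burden on consumers: £7.5; on producers: £6. (They sum to £13.5.)
The less price-elastic side of the market bears the larger share of a per-unit tax.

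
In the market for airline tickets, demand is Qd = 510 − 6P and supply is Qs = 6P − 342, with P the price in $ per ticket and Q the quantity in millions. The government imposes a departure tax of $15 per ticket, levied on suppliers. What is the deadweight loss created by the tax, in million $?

Deadweight loss = $337.5 million.

Without the tax, 510 − 6P = 6P − 342 gives 12P = 852, so P* = $71 and Q* = 84.
With the tax collected from suppliers, supply shifts: Qs = 6(P − 15) − 342.
New equilibrium: consumers pay $78.5, suppliers receive $63.5, Q = 39. (Wedge: Pb − Ps = 15.)
Quantity falls by |ΔQ| = |84 − 39| = 45.
DWL = ½ · t · |ΔQ| = ½ · 15 · 45 = $337.5.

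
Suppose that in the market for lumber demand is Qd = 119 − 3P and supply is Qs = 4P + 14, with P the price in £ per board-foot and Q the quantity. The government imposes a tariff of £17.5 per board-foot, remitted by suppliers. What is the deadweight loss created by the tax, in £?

Without the tax, 119 − 3P = 4P + 14 gives 7P = 105, so P* = £15 and Q* = 74.
With the tax collected from suppliers, supply shifts: Qs = 4(P − 17.5) + 14.
New equilibrium: buyers pay £25, suppliers receive £7.5, Q = 44. (Wedge: Pb − Ps = 17.5.)
Quantity falls by |ΔQ| = |74 − 44| = 30.
DWL = ½ · t · |ΔQ| = ½ · 17.5 · 30 = £262.5.

Deadweight loss = £262.5.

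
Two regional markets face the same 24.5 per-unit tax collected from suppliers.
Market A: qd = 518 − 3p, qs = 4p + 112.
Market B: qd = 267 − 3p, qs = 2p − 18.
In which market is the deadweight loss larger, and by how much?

Market A: pre-tax p* = 58, q* = 344; post-tax q = 302; deadweight loss = 514.5.
Market B: pre-tax p* = 57, q* = 96; post-tax q = 66.6; deadweight loss = 360.15.
Difference: 514.5 vs 360.15 → market A is larger by 154.35.

Market A, by 154.35.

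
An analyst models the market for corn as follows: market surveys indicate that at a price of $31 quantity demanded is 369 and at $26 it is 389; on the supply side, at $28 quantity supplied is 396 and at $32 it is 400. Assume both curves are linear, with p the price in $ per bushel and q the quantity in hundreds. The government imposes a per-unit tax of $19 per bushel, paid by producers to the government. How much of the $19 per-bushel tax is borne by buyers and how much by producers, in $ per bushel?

Buyers bear $3.8 per bushel; producers bear $15.2 per bushel.

Demand slope: (389 − 369)/(26 − 31) = -4, so qd = 493 − 4p.
Supply slope: (400 − 396)/(32 − 28) = 1, so qs = p + 368.
Without the tax, 493 − 4p = p + 368 gives 5p = 125, so p* = $25 and q* = 393.
With the tax collected from producers, supply shifts: qs = (p − 19) + 368.
Solving gives q = 377.8 with buyers paying $28.8 and producers receiving $9.8 (the $19 wedge).
Burden on buyers: $3.8; on producers: $15.2. (They sum to $19.)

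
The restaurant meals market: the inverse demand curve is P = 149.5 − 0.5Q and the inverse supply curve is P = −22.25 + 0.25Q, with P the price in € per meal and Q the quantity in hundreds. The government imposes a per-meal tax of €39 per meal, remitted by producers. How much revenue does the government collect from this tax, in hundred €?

Tax revenue = €6903 hundred.

Inverting to Q(P) form: Qd = 299 − 2P; Qs = 4P + 89.
Before the tax: set 299 − 2P = 4P + 89 → P* = €35, Q* = 229.
With the tax collected from producers, supply shifts: Qs = 4(P − 39) + 89.
New equilibrium: buyers pay €61, producers receive €22, Q = 177. (Wedge: Pb − Ps = 39.)
Revenue = t · Q = 39 · 177 = €6903.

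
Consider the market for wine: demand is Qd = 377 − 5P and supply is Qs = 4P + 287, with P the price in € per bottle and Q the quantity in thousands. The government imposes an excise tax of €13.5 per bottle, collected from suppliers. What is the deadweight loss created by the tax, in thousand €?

Without the tax, 377 − 5P = 4P + 287 gives 9P = 90, so P* = €10 and Q* = 327.
With the tax collected from suppliers, supply shifts: Qs = 4(P − 13.5) + 287.
New equilibrium: buyers pay €16, suppliers receive €2.5, Q = 297. (Wedge: Pb − Ps = 13.5.)
Quantity falls by |ΔQ| = |327 − 297| = 30.
DWL = ½ · t · |ΔQ| = ½ · 13.5 · 30 = €202.5.

Deadweight loss = €202.5 thousand.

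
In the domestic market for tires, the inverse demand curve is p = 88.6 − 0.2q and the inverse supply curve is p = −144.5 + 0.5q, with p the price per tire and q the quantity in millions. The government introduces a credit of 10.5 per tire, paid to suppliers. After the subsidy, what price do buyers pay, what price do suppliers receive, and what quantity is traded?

Inverting to q(p) form: qd = 443 − 5p; qs = 2p + 289.
Without the subsidy, 443 − 5p = 2p + 289 gives 7p = 154, so p* = 22 and q* = 333.
With a per-unit subsidy paid to suppliers, each receives p + 10.5 per unit sold, so supply becomes qs = 2(p + 10.5) + 289.
New equilibrium: buyers pay 19, suppliers receive 29.5, q = 348. (Wedge: pb − ps = −10.5.)

Buyers pay 19; suppliers receive 29.5; quantity = 348.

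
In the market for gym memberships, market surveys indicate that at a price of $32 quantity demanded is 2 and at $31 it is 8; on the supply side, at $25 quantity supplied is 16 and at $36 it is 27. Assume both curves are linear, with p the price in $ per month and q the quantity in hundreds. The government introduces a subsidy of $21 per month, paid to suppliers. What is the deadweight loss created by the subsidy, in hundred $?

Demand slope: (8 − 2)/(31 − 32) = -6, so qd = 194 − 6p.
Supply slope: (27 − 16)/(36 − 25) = 1, so qs = p − 9.
Before the subsidy: set 194 − 6p = p − 9 → p* = $29, q* = 20.
With a per-unit subsidy paid to suppliers, each receives p + 21 per unit sold, so supply becomes qs = (p + 21) − 9.
New equilibrium: buyers pay $26, suppliers receive $47, q = 38. (Wedge: pb − ps = −21.)
Quantity rises by |ΔQ| = |20 − 38| = 18.
DWL = ½ · t · |ΔQ| = ½ · 21 · 18 = $189.

Deadweight loss = $189 hundred.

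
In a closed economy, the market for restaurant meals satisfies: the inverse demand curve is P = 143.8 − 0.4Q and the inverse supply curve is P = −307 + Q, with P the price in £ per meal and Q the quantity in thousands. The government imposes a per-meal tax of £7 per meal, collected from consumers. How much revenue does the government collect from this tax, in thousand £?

Tax revenue = £2219 thousand.

Inverting to Q(P) form: Qd = 359.5 − 2.5P; Qs = P + 307.
Without the tax, 359.5 − 2.5P = P + 307 gives 3.5P = 52.5, so P* = £15 and Q* = 322.
With the tax collected from consumers, demand (in seller-price terms) shifts: Qd = 359.5 − 2.5(P + 7).
Solving gives Q = 317 with consumers paying £17 and sellers receiving £10 (the £7 wedge).
Revenue = t · Q = 7 · 317 = £2219.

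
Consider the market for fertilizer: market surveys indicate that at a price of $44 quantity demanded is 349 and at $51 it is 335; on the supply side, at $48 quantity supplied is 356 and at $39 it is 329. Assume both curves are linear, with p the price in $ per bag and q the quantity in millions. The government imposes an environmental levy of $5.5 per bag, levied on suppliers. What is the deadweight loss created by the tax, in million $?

Deadweight loss = $18.15 million.

Demand slope: (335 − 349)/(51 − 44) = -2, so qd = 437 − 2p.
Supply slope: (329 − 356)/(39 − 48) = 3, so qs = 3p + 212.
Before the tax: set 437 − 2p = 3p + 212 → p* = $45, q* = 347.
With the tax collected from suppliers, supply shifts: qs = 3(p − 5.5) + 212.
New equilibrium: consumers pay $48.3, suppliers receive $42.8, q = 340.4. (Wedge: pb − ps = 5.5.)
Quantity falls by |ΔQ| = |347 − 340.4| = 6.6.
DWL = ½ · t · |ΔQ| = ½ · 5.5 · 6.6 = $18.15.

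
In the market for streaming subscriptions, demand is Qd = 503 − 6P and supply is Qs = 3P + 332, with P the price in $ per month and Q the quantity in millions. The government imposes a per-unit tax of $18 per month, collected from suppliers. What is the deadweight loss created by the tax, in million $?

Before the tax: set 503 − 6P = 3P + 332 → P* = $19, Q* = 389.
With the tax collected from suppliers, supply shifts: Qs = 3(P − 18) + 332.
New equilibrium: buyers pay $25, suppliers receive $7, Q = 353. (Wedge: Pb − Ps = 18.)
Quantity falls by |ΔQ| = |389 − 353| = 36.
DWL = ½ · t · |ΔQ| = ½ · 18 · 36 = $324.

Deadweight loss = $324 million.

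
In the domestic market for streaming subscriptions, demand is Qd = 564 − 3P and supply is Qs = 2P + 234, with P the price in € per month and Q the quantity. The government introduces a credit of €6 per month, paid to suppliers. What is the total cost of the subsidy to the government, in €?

Before the subsidy: set 564 − 3P = 2P + 234 → P* = €66, Q* = 366.
With a per-unit subsidy paid to suppliers, each receives P + 6 per unit sold, so supply becomes Qs = 2(P + 6) + 234.
Solving gives Q = 373.2 with consumers paying €63.6 and suppliers receiving €69.6 (the €6 wedge).
Outlay = t · Q = 6 · 373.2 = €2239.2.

Government outlay = €2239.2.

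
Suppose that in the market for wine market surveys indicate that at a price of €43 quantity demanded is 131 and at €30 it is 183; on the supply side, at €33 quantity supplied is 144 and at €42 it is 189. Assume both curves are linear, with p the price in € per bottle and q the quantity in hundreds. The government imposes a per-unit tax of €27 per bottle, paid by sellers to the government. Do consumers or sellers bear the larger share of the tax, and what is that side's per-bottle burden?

Consumers bear the larger share: €15 per bottle.

Demand slope: (183 − 131)/(30 − 43) = -4, so qd = 303 − 4p.
Supply slope: (189 − 144)/(42 − 33) = 5, so qs = 5p − 21.
Without the tax, 303 − 4p = 5p − 21 gives 9p = 324, so p* = €36 and q* = 159.
With the tax collected from sellers, supply shifts: qs = 5(p − 27) − 21.
Solving gives q = 99 with consumers paying €51 and sellers receiving €24 (the €27 wedge).
Per-bottle burden: consumers €15, sellers €12.
Consumers take the larger share because demand is less price-elastic here (demand slope 4 vs supply slope 5).
The less price-elastic side of the market bears the larger share of a per-unit tax.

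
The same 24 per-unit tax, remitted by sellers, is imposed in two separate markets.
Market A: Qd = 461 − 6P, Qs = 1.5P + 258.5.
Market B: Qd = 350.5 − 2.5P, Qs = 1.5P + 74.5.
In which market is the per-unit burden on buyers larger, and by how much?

Market A: pre-tax P* = 27, Q* = 299; post-tax Q = 270.2; per-unit burden on buyers = 4.8.
Market B: pre-tax P* = 69, Q* = 178; post-tax Q = 155.5; per-unit burden on buyers = 9.
Difference: 4.8 vs 9 → market B is larger by 4.2.

Market B, by 4.2.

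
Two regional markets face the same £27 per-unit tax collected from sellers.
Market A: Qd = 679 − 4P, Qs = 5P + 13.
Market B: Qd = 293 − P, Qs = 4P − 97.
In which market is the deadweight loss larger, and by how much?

Market A: pre-tax P* = £74, Q* = 383; post-tax Q = 323; deadweight loss = £810.
Market B: pre-tax P* = £78, Q* = 215; post-tax Q = 193.4; deadweight loss = £291.6.
Difference: £810 vs £291.6 → market A is larger by £518.4.

Market A, by £518.4.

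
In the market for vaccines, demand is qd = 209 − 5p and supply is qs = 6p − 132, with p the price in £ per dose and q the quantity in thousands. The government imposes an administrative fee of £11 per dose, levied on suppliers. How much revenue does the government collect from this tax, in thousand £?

Tax revenue = £264 thousand.

Without the tax, 209 − 5p = 6p − 132 gives 11p = 341, so p* = £31 and q* = 54.
With the tax collected from suppliers, supply shifts: qs = 6(p − 11) − 132.
Solving gives q = 24 with consumers paying £37 and suppliers receiving £26 (the £11 wedge).
Revenue = t · Q = 11 · 24 = £264.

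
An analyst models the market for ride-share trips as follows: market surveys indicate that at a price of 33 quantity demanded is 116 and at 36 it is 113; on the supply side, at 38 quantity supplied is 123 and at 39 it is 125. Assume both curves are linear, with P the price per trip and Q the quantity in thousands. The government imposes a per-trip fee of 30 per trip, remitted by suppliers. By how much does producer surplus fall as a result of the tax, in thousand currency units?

Demand slope: (113 − 116)/(36 − 33) = -1, so Qd = 149 − P.
Supply slope: (125 − 123)/(39 − 38) = 2, so Qs = 2P + 47.
Without the tax, 149 − P = 2P + 47 gives 3P = 102, so P* = 34 and Q* = 115.
With the tax collected from suppliers, supply shifts: Qs = 2(P − 30) + 47.
Solving gives Q = 95 with consumers paying 54 and suppliers receiving 24 (the 30 wedge).
ΔPS is the trapezoid between Q = 95 and Q = 115 of height 10: ½ · (115 + 95) · 10 = 1050.

Producer surplus falls by 1050 thousand.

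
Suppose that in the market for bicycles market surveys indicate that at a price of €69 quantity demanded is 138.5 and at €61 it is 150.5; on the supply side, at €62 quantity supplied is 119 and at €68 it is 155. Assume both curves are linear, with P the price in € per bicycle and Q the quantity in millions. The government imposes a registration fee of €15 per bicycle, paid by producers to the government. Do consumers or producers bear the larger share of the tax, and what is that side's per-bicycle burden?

Demand slope: (150.5 − 138.5)/(61 − 69) = -1.5, so Qd = 242 − 1.5P.
Supply slope: (155 − 119)/(68 − 62) = 6, so Qs = 6P − 253.
Without the tax, 242 − 1.5P = 6P − 253 gives 7.5P = 495, so P* = €66 and Q* = 143.
With the tax collected from producers, supply shifts: Qs = 6(P − 15) − 253.
New equilibrium: consumers pay €78, producers receive €63, Q = 125. (Wedge: Pb − Ps = 15.)
Per-bicycle burden: consumers €12, producers €3.
Consumers take the larger share because demand is less price-elastic here (demand slope 1.5 vs supply slope 6).
The less price-elastic side of the market bears the larger share of a per-unit tax.

Consumers bear the larger share: €12 per bicycle.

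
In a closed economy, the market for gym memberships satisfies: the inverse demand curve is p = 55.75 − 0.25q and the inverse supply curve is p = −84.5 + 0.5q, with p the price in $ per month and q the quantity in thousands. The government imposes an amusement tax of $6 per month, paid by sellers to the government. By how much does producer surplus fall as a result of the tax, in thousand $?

Producer surplus falls by $732 thousand.

Inverting to q(p) form: qd = 223 − 4p; qs = 2p + 169.
Without the tax, 223 − 4p = 2p + 169 gives 6p = 54, so p* = $9 and q* = 187.
With the tax collected from sellers, supply shifts: qs = 2(p − 6) + 169.
New equilibrium: buyers pay $11, sellers receive $5, q = 179. (Wedge: pb − ps = 6.)
ΔPS is the trapezoid between Q = 179 and Q = 187 of height $4: ½ · (187 + 179) · 4 = $732.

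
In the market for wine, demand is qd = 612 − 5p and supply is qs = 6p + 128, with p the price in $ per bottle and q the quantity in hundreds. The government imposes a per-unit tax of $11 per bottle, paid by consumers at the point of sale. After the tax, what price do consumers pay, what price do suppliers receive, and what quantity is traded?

Without the tax, 612 − 5p = 6p + 128 gives 11p = 484, so p* = $44 and q* = 392.
With the tax collected from consumers, demand (in seller-price terms) shifts: qd = 612 − 5(p + 11).
New equilibrium: consumers pay $50, suppliers receive $39, q = 362. (Wedge: pb − ps = 11.)
The less price-elastic side of the market bears the larger share of a per-unit tax.

Consumers pay $50; suppliers receive $39; quantity = 362.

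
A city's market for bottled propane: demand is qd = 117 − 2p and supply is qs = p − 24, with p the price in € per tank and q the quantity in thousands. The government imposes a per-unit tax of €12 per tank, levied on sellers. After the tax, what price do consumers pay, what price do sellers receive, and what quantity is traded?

Consumers pay €51; sellers receive €39; quantity = 15.

Before the tax: set 117 − 2p = p − 24 → p* = €47, q* = 23.
With the tax collected from sellers, supply shifts: qs = (p − 12) − 24.
Solving gives q = 15 with consumers paying €51 and sellers receiving €39 (the €12 wedge).
The less price-elastic side of the market bears the larger share of a per-unit tax.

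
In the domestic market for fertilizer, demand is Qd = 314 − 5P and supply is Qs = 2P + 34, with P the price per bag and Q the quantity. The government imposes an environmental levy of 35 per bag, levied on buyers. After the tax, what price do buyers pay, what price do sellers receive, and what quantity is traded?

Buyers pay 50; sellers receive 15; quantity = 64.

Without the tax, 314 − 5P = 2P + 34 gives 7P = 280, so P* = 40 and Q* = 114.
With the tax collected from buyers, demand (in seller-price terms) shifts: Qd = 314 − 5(P + 35).
New equilibrium: buyers pay 50, sellers receive 15, Q = 64. (Wedge: Pb − Ps = 35.)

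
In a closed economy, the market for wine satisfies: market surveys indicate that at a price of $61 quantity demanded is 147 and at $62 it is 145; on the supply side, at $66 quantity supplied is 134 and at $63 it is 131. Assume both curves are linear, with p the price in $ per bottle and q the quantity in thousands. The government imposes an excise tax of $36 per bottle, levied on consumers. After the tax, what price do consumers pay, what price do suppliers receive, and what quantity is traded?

Consumers pay $79; suppliers receive $43; quantity = 111.

Demand slope: (145 − 147)/(62 − 61) = -2, so qd = 269 − 2p.
Supply slope: (131 − 134)/(63 − 66) = 1, so qs = p + 68.
Without the tax, 269 − 2p = p + 68 gives 3p = 201, so p* = $67 and q* = 135.
With the tax collected from consumers, demand (in seller-price terms) shifts: qd = 269 − 2(p + 36).
New equilibrium: consumers pay $79, suppliers receive $43, q = 111. (Wedge: pb − ps = 36.)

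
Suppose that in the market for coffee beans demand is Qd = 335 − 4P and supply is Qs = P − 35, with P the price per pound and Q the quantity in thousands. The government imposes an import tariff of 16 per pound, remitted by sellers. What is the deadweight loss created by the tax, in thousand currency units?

Before the tax: set 335 − 4P = P − 35 → P* = 74, Q* = 39.
With the tax collected from sellers, supply shifts: Qs = (P − 16) − 35.
New equilibrium: consumers pay 77.2, sellers receive 61.2, Q = 26.2. (Wedge: Pb − Ps = 16.)
Quantity falls by |ΔQ| = |39 − 26.2| = 12.8.
DWL = ½ · t · |ΔQ| = ½ · 16 · 12.8 = 102.4.

Deadweight loss = 102.4 thousand.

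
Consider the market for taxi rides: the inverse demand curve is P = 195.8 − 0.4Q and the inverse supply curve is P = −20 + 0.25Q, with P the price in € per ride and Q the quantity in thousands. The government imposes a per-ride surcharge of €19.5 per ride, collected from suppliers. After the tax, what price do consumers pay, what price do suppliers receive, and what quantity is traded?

Consumers pay €75; suppliers receive €55.5; quantity = 302.

Rewrite in direct form: Qd = 489.5 − 2.5P and Qs = 4P + 80.
Before the tax: set 489.5 − 2.5P = 4P + 80 → P* = €63, Q* = 332.
With the tax collected from suppliers, supply shifts: Qs = 4(P − 19.5) + 80.
New equilibrium: consumers pay €75, suppliers receive €55.5, Q = 302. (Wedge: Pb − Ps = 19.5.)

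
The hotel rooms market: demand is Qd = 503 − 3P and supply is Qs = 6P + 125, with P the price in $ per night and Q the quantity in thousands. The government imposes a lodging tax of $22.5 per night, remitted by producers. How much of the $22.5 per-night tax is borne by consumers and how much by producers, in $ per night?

Consumers bear $15 per night; producers bear $7.5 per night.

Without the tax, 503 − 3P = 6P + 125 gives 9P = 378, so P* = $42 and Q* = 377.
With the tax collected from producers, supply shifts: Qs = 6(P − 22.5) + 125.
New equilibrium: consumers pay $57, producers receive $34.5, Q = 332. (Wedge: Pb − Ps = 22.5.)
Burden on consumers: $15; on producers: $7.5. (They sum to $22.5.)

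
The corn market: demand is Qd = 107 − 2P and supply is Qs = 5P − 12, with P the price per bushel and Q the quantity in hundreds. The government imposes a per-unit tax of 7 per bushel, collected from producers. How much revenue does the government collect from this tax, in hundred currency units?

Tax revenue = 441 hundred.

Without the tax, 107 − 2P = 5P − 12 gives 7P = 119, so P* = 17 and Q* = 73.
With the tax collected from producers, supply shifts: Qs = 5(P − 7) − 12.
Solving gives Q = 63 with consumers paying 22 and producers receiving 15 (the 7 wedge).
Revenue = t · Q = 7 · 63 = 441.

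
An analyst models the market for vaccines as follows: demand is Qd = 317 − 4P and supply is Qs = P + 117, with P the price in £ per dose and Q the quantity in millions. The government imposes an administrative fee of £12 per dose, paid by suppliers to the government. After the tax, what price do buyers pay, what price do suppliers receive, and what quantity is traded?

Buyers pay £42.4; suppliers receive £30.4; quantity = 147.4.

Without the tax, 317 − 4P = P + 117 gives 5P = 200, so P* = £40 and Q* = 157.
With the tax collected from suppliers, supply shifts: Qs = (P − 12) + 117.
Solving gives Q = 147.4 with buyers paying £42.4 and suppliers receiving £30.4 (the £12 wedge).
The less price-elastic side of the market bears the larger share of a per-unit tax.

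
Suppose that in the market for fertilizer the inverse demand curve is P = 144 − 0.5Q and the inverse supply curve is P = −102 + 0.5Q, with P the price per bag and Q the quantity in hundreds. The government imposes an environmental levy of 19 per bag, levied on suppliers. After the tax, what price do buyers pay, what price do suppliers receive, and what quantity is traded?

Rewrite in direct form: Qd = 288 − 2P and Qs = 2P + 204.
Without the tax, 288 − 2P = 2P + 204 gives 4P = 84, so P* = 21 and Q* = 246.
With the tax collected from suppliers, supply shifts: Qs = 2(P − 19) + 204.
New equilibrium: buyers pay 30.5, suppliers receive 11.5, Q = 227. (Wedge: Pb − Ps = 19.)

Buyers pay 30.5; suppliers receive 11.5; quantity = 227.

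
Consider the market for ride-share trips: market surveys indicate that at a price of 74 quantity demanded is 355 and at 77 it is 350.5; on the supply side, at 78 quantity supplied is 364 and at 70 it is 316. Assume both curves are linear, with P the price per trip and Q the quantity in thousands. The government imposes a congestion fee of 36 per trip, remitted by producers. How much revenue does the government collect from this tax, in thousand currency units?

Tax revenue = 11116.8 thousand.

Demand slope: (350.5 − 355)/(77 − 74) = -1.5, so Qd = 466 − 1.5P.
Supply slope: (316 − 364)/(70 − 78) = 6, so Qs = 6P − 104.
Without the tax, 466 − 1.5P = 6P − 104 gives 7.5P = 570, so P* = 76 and Q* = 352.
With the tax collected from producers, supply shifts: Qs = 6(P − 36) − 104.
Solving gives Q = 308.8 with consumers paying 104.8 and producers receiving 68.8 (the 36 wedge).
Revenue = t · Q = 36 · 308.8 = 11116.8.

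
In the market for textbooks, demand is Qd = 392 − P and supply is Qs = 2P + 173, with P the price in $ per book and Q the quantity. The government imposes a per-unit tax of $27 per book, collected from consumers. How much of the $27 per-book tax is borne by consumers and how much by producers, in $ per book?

Consumers bear $18 per book; producers bear $9 per book.

Without the tax, 392 − P = 2P + 173 gives 3P = 219, so P* = $73 and Q* = 319.
With the tax collected from consumers, demand (in seller-price terms) shifts: Qd = 392 − (P + 27).
New equilibrium: consumers pay $91, producers receive $64, Q = 301. (Wedge: Pb − Ps = 27.)
Burden on consumers: $18; on producers: $9. (They sum to $27.)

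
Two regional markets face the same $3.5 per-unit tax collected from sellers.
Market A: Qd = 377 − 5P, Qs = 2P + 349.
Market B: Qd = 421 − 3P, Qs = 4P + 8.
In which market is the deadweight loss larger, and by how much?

Market A: pre-tax P* = $4, Q* = 357; post-tax Q = 352; deadweight loss = $8.75.
Market B: pre-tax P* = $59, Q* = 244; post-tax Q = 238; deadweight loss = $10.5.
Difference: $8.75 vs $10.5 → market B is larger by $1.75.

Market B, by $1.75.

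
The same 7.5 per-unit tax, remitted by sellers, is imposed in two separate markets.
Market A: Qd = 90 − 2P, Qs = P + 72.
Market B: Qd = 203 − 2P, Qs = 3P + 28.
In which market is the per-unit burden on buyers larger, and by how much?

Market B, by 2.

Market A: pre-tax P* = 6, Q* = 78; post-tax Q = 73; per-unit burden on buyers = 2.5.
Market B: pre-tax P* = 35, Q* = 133; post-tax Q = 124; per-unit burden on buyers = 4.5.
Difference: 2.5 vs 4.5 → market B is larger by 2.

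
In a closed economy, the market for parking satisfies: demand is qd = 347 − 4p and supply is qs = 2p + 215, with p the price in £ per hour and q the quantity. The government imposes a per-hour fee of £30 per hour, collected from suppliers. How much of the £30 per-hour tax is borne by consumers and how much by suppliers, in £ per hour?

Without the tax, 347 − 4p = 2p + 215 gives 6p = 132, so p* = £22 and q* = 259.
With the tax collected from suppliers, supply shifts: qs = 2(p − 30) + 215.
Solving gives q = 219 with consumers paying £32 and suppliers receiving £2 (the £30 wedge).
Burden on consumers: £10; on suppliers: £20. (They sum to £30.)
The less price-elastic side of the market bears the larger share of a per-unit tax.

Consumers bear £10 per hour; suppliers bear £20 per hour.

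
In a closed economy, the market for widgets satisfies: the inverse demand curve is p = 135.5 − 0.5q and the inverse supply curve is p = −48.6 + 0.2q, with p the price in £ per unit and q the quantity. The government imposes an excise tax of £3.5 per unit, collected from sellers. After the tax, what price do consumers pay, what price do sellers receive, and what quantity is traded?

Consumers pay £6.5; sellers receive £3; quantity = 258.

Inverting to q(p) form: qd = 271 − 2p; qs = 5p + 243.
Before the tax: set 271 − 2p = 5p + 243 → p* = £4, q* = 263.
With the tax collected from sellers, supply shifts: qs = 5(p − 3.5) + 243.
New equilibrium: consumers pay £6.5, sellers receive £3, q = 258. (Wedge: pb − ps = 3.5.)
The less price-elastic side of the market bears the larger share of a per-unit tax.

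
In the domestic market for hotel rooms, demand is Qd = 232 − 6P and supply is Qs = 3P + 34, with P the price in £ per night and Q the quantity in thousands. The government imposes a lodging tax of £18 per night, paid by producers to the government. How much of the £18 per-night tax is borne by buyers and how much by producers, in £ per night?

Without the tax, 232 − 6P = 3P + 34 gives 9P = 198, so P* = £22 and Q* = 100.
With the tax collected from producers, supply shifts: Qs = 3(P − 18) + 34.
Solving gives Q = 64 with buyers paying £28 and producers receiving £10 (the £18 wedge).
Burden on buyers: £6; on producers: £12. (They sum to £18.)
The less price-elastic side of the market bears the larger share of a per-unit tax.

Buyers bear £6 per night; producers bear £12 per night.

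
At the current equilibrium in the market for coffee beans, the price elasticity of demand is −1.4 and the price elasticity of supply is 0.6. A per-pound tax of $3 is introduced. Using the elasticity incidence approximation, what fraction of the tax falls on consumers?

Incidence ratio: consumers' share ≈ εs / (εs + |εd|) = 0.6 / (0.6 + 1.4) = 0.3.
Supply is the less elastic side, so consumers bear the smaller share.

Consumers' share ≈ 0.3.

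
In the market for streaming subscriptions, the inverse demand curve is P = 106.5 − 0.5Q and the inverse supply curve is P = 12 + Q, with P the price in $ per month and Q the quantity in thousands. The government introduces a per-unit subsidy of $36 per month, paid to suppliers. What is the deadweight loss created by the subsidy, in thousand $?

Deadweight loss = $432 thousand.

Rewrite in direct form: Qd = 213 − 2P and Qs = P − 12.
Without the subsidy, 213 − 2P = P − 12 gives 3P = 225, so P* = $75 and Q* = 63.
With a per-unit subsidy paid to suppliers, each receives P + 36 per unit sold, so supply becomes Qs = (P + 36) − 12.
New equilibrium: buyers pay $63, suppliers receive $99, Q = 87. (Wedge: Pb − Ps = −36.)
Quantity rises by |ΔQ| = |63 − 87| = 24.
DWL = ½ · t · |ΔQ| = ½ · 36 · 24 = $432.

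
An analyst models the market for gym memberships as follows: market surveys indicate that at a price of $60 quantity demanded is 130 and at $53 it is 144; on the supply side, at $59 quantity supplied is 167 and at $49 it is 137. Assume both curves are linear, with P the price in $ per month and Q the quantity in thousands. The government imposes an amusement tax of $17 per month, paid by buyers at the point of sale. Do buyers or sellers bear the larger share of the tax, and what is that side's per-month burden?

Demand slope: (144 − 130)/(53 − 60) = -2, so Qd = 250 − 2P.
Supply slope: (137 − 167)/(49 − 59) = 3, so Qs = 3P − 10.
Without the tax, 250 − 2P = 3P − 10 gives 5P = 260, so P* = $52 and Q* = 146.
With the tax collected from buyers, demand (in seller-price terms) shifts: Qd = 250 − 2(P + 17).
Solving gives Q = 125.6 with buyers paying $62.2 and sellers receiving $45.2 (the $17 wedge).
Per-month burden: buyers $10.2, sellers $6.8.
Buyers take the larger share because demand is less price-elastic here (demand slope 2 vs supply slope 3).

Buyers bear the larger share: $10.2 per month.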